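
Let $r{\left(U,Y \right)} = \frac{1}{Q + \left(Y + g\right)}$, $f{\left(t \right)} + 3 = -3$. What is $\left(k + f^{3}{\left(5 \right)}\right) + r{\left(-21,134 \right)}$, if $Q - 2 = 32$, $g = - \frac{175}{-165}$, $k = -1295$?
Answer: $- \frac{8429836}{5579} \approx -1511.0$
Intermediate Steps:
$g = \frac{35}{33}$ ($g = \left(-175\right) \left(- \frac{1}{165}\right) = \frac{35}{33} \approx 1.0606$)
$Q = 34$ ($Q = 2 + 32 = 34$)
$f{\left(t \right)} = -6$ ($f{\left(t \right)} = -3 - 3 = -6$)
$r{\left(U,Y \right)} = \frac{1}{\frac{1157}{33} + Y}$ ($r{\left(U,Y \right)} = \frac{1}{34 + \left(Y + \frac{35}{33}\right)} = \frac{1}{34 + \left(\frac{35}{33} + Y\right)} = \frac{1}{\frac{1157}{33} + Y}$)
$\left(k + f^{3}{\left(5 \right)}\right) + r{\left(-21,134 \right)} = \left(-1295 + \left(-6\right)^{3}\right) + \frac{33}{1157 + 33 \cdot 134} = \left(-1295 - 216\right) + \frac{33}{1157 + 4422} = -1511 + \frac{33}{5579} = - \frac{8429836}{5579}$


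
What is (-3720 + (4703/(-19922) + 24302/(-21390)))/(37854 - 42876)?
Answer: 792897109607/1070016397380 ≈ 0.74101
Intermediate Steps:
(-3720 + (4703/(-19922) + 24302/(-21390)))/(37854 - 42876) = (-3720 + (4703*(-1/19922) + 24302*(-1/21390)))/(-5022) = (-3720 + (-4703/19922 - 12151/10695))*(-1/5022) = (-3720 - 292370807/213065790)*(-1/5022) = -792897109607/213065790*(-1/5022) = 792897109607/1070016397380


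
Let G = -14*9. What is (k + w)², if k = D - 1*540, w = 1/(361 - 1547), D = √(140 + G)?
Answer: 410184366825/1406596 - 640441*√14/593 ≈ 2.8757e+5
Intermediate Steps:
G = -126
D = √14 (D = √(140 - 126) = √14 ≈ 3.7417)
w = -1/1186 (w = 1/(-1186) = -1/1186 ≈ -0.00084317)
k = -540 + √14 (k = √14 - 1*540 = √14 - 540 = -540 + √14 ≈ -536.26)
(k + w)² = ((-540 + √14) - 1/1186)² = (-640441/1186 + √14)²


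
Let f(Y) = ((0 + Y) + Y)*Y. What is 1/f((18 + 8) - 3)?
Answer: 1/1058 ≈ 0.00094518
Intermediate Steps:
f(Y) = 2*Y² (f(Y) = (Y + Y)*Y = (2*Y)*Y = 2*Y²)
1/f((18 + 8) - 3) = 1/(2*((18 + 8) - 3)²) = 1/(2*(26 - 3)²) = 1/(2*23²) = 1/(2*529) = 1/1058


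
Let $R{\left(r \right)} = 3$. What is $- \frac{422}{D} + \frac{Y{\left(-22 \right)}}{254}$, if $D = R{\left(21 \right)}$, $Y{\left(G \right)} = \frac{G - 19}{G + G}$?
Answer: $- \frac{4716149}{33528} \approx -140.66$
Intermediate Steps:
$Y{\left(G \right)} = \frac{-19 + G}{2 G}$
$D = 3$
$- \frac{422}{D} + \frac{Y{\left(-22 \right)}}{254} = - \frac{422}{3} + \frac{\frac{1}{2} \frac{1}{-22} \left(-19 - 22\right)}{254} = \left(-422\right) \frac{1}{3} + \frac{1}{2} \left(- \frac{1}{22}\right) \left(-41\right) \frac{1}{254} = - \frac{422}{3} + \frac{41}{44} \cdot \frac{1}{254} = - \frac{422}{3} + \frac{41}{11176} = - \frac{4716149}{33528}$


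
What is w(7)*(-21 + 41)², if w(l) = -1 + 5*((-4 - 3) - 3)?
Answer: -20400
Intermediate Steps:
w(l) = -51 (w(l) = -1 + 5*(-7 - 3) = -1 + 5*(-10) = -1 - 50 = -51)
w(7)*(-21 + 41)² = -51*(-21 + 41)² = -51*20² = -51*400 = -20400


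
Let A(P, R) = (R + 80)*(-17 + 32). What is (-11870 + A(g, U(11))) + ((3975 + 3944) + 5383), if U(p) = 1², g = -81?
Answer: 2647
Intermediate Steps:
U(p) = 1
A(P, R) = 1200 + 15*R (A(P, R) = (80 + R)*15 = 1200 + 15*R)
(-11870 + A(g, U(11))) + ((3975 + 3944) + 5383) = (-11870 + (1200 + 15*1)) + ((3975 + 3944) + 5383) = (-11870 + (1200 + 15)) + (7919 + 5383) = (-11870 + 1215) + 13302 = -10655 + 13302 = 2647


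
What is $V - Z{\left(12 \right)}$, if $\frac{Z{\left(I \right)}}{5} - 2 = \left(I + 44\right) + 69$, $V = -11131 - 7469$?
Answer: $-19235$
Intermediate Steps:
$V = -18600$ ($V = -11131 - 7469 = -18600$)
$Z{\left(I \right)} = 575 + 5 I$ ($Z{\left(I \right)} = 10 + 5 \left(\left(I + 44\right) + 69\right) = 10 + 5 \left(\left(44 + I\right) + 69\right) = 10 + 5 \left(113 + I\right) = 10 + \left(565 + 5 I\right) = 575 + 5 I$)
$V - Z{\left(12 \right)} = -18600 - \left(575 + 5 \cdot 12\right) = -18600 - \left(575 + 60\right) = -18600 - 635 = -19235$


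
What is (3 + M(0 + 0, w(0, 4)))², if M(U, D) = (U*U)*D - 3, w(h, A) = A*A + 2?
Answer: 0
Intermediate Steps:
w(h, A) = 2 + A² (w(h, A) = A² + 2 = 2 + A²)
M(U, D) = -3 + D*U² (M(U, D) = U²*D - 3 = D*U² - 3 = -3 + D*U²)
(3 + M(0 + 0, w(0, 4)))² = (3 + (-3 + (2 + 4²)*(0 + 0)²))² = (3 + (-3 + (2 + 16)*0²))² = (3 + (-3 + 18*0))² = (3 + (-3 + 0))² = (3 - 3)² = 0² = 0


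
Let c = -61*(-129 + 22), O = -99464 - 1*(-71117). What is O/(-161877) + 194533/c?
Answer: 10558479770/352190393 ≈ 29.979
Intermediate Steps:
O = -28347 (O = -99464 + 71117 = -28347)
c = 6527 (c = -61*(-107) = 6527)
O/(-161877) + 194533/c = -28347/(-161877) + 194533/6527 = -28347*(-1/161877) + 194533*(1/6527) = 9449/53959 + 194533/6527 = 10558479770/352190393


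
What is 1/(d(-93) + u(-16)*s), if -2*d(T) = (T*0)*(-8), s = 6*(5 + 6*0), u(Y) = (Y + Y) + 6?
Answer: -1/780 ≈ -0.0012821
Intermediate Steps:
u(Y) = 6 + 2*Y (u(Y) = 2*Y + 6 = 6 + 2*Y)
s = 30 (s = 6*(5 + 0) = 6*5 = 30)
d(T) = 0 (d(T) = -T*0*(-8)/2 = -0*(-8) = -½*0 = 0)
1/(d(-93) + u(-16)*s) = 1/(0 + (6 + 2*(-16))*30) = 1/(0 + (6 - 32)*30) = 1/(0 - 26*30) = 1/(0 - 780) = 1/(-780) = -1/780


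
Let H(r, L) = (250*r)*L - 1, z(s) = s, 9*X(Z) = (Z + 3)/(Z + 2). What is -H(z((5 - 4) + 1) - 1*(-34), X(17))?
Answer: -19981/19 ≈ -1051.6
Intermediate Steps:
X(Z) = (3 + Z)/(9*(2 + Z)) (X(Z) = ((Z + 3)/(Z + 2))/9 = ((3 + Z)/(2 + Z))/9 = (3 + Z)/(9*(2 + Z)))
H(r, L) = -1 + 250*L*r (H(r, L) = 250*L*r - 1 = -1 + 250*L*r)
-H(z((5 - 4) + 1) - 1*(-34), X(17)) = -(-1 + 250*((3 + 17)/(9*(2 + 17)))*(((5 - 4) + 1) - 1*(-34))) = -(-1 + 250*((⅑)*20/19)*((1 + 1) + 34)) = -(-1 + 250*((⅑)*(1/19)*20)*(2 + 34)) = -(-1 + 250*(20/171)*36) = -(-1 + 20000/19) = -1*19981/19 = -19981/19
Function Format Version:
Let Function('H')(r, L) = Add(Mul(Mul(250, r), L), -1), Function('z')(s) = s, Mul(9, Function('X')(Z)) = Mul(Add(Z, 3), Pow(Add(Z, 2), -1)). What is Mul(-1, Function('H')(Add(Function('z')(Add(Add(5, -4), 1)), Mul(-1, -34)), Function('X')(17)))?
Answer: Rational(-19981, 19) ≈ -1051.6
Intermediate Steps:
Function('X')(Z) = Mul(Rational(1, 9), Pow(Add(2, Z), -1), Add(3, Z)) (Function('X')(Z) = Mul(Rational(1, 9), Mul(Add(Z, 3), Pow(Add(Z, 2), -1))) = Mul(Rational(1, 9), Mul(Add(3, Z), Pow(Add(2, Z), -1))) = Mul(Rational(1, 9), Mul(Pow(Add(2, Z), -1), Add(3, Z))) = Mul(Rational(1, 9), Pow(Add(2, Z), -1), Add(3, Z)))
Function('H')(r, L) = Add(-1, Mul(250, L, r)) (Function('H')(r, L) = Add(Mul(250, L, r), -1) = Add(-1, Mul(250, L, r)))
Mul(-1, Function('H')(Add(Function('z')(Add(Add(5, -4), 1)), Mul(-1, -34)), Function('X')(17))) = Mul(-1, Add(-1, Mul(250, Mul(Rational(1, 9), Pow(Add(2, 17), -1), Add(3, 17)), Add(Add(Add(5, -4), 1), Mul(-1, -34))))) = Mul(-1, Add(-1, Mul(250, Mul(Rational(1, 9), Pow(19, -1), 20), Add(Add(1, 1), 34)))) = Mul(-1, Add(-1, Mul(250, Mul(Rational(1, 9), Rational(1, 19), 20), Add(2, 34)))) = Mul(-1, Add(-1, Mul(250, Rational(20, 171), 36))) = Mul(-1, Add(-1, Rational(20000, 19))) = Mul(-1, Rational(19981, 19)) = Rational(-19981, 19)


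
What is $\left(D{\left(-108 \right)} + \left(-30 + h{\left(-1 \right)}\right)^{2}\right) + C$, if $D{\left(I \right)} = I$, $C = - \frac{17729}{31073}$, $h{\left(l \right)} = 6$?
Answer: $\frac{14524435}{31073} \approx 467.43$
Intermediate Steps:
$C = - \frac{17729}{31073}$ ($C = \left(-17729\right) \frac{1}{31073} = - \frac{17729}{31073} \approx -0.57056$)
$\left(D{\left(-108 \right)} + \left(-30 + h{\left(-1 \right)}\right)^{2}\right) + C = \left(-108 + \left(-30 + 6\right)^{2}\right) - \frac{17729}{31073} = \left(-108 + \left(-24\right)^{2}\right) - \frac{17729}{31073} = \left(-108 + 576\right) - \frac{17729}{31073} = 468 - \frac{17729}{31073} = \frac{14524435}{31073}$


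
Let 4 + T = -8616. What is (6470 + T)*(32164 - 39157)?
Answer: 15034950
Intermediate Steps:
T = -8620 (T = -4 - 8616 = -8620)
(6470 + T)*(32164 - 39157) = (6470 - 8620)*(32164 - 39157) = -2150*(-6993) = 15034950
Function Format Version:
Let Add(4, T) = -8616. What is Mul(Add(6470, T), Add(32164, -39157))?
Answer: 15034950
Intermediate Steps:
T = -8620 (T = Add(-4, -8616) = -8620)
Mul(Add(6470, T), Add(32164, -39157)) = Mul(Add(6470, -8620), Add(32164, -39157)) = Mul(-2150, -6993) = 15034950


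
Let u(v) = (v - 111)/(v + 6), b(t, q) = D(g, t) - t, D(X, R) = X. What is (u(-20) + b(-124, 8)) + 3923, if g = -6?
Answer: 56705/14 ≈ 4050.4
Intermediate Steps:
b(t, q) = -6 - t
u(v) = (-111 + v)/(6 + v)
(u(-20) + b(-124, 8)) + 3923 = ((-111 - 20)/(6 - 20) + (-6 - 1*(-124))) + 3923 = (-131/(-14) + (-6 + 124)) + 3923 = (-1/14*(-131) + 118) + 3923 = (131/14 + 118) + 3923 = 1783/14 + 3923 = 56705/14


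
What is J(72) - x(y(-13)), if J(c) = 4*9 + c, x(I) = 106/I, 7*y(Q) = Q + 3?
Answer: 911/5 ≈ 182.20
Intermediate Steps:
y(Q) = 3/7 + Q/7 (y(Q) = (Q + 3)/7 = (3 + Q)/7 = 3/7 + Q/7)
J(c) = 36 + c
J(72) - x(y(-13)) = (36 + 72) - 106/(3/7 + (1/7)*(-13)) = 108 - 106/(3/7 - 13/7) = 108 - 106/(-10/7) = 108 - 106*(-7)/10 = 108 - 1*(-371/5) = 108 + 371/5 = 911/5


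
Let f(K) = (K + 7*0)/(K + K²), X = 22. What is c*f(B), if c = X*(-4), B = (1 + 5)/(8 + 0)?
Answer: -352/7 ≈ -50.286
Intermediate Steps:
B = ¾ (B = 6/8 = 6*(⅛) = ¾ ≈ 0.75000)
c = -88 (c = 22*(-4) = -88)
f(K) = K/(K + K²) (f(K) = (K + 0)/(K + K²) = K/(K + K²))
c*f(B) = -88/(1 + ¾) = -88/7/4 = -88*4/7 = -352/7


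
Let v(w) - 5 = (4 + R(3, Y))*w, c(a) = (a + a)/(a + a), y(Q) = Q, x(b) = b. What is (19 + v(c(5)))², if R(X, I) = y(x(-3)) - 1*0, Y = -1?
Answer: 625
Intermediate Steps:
c(a) = 1 (c(a) = (2*a)/((2*a)) = (2*a)*(1/(2*a)) = 1)
R(X, I) = -3 (R(X, I) = -3 - 1*0 = -3 + 0 = -3)
v(w) = 5 + w (v(w) = 5 + (4 - 3)*w = 5 + 1*w = 5 + w)
(19 + v(c(5)))² = (19 + (5 + 1))² = (19 + 6)² = 25² = 625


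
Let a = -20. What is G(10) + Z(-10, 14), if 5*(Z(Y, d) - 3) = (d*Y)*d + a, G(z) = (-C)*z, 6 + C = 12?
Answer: -453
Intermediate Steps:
C = 6 (C = -6 + 12 = 6)
G(z) = -6*z (G(z) = (-1*6)*z = -6*z)
Z(Y, d) = -1 + Y*d²/5 (Z(Y, d) = 3 + ((d*Y)*d - 20)/5 = 3 + ((Y*d)*d - 20)/5 = 3 + (Y*d² - 20)/5 = 3 + (-20 + Y*d²)/5 = 3 + (-4 + Y*d²/5) = -1 + Y*d²/5)
G(10) + Z(-10, 14) = -6*10 + (-1 + (⅕)*(-10)*14²) = -60 + (-1 + (⅕)*(-10)*196) = -60 + (-1 - 392) = -60 - 393 = -453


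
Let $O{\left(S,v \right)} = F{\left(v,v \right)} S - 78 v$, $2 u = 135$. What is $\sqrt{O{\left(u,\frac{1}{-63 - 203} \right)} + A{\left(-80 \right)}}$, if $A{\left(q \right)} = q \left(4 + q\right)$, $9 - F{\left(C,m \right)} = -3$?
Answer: $\frac{\sqrt{121882397}}{133} \approx 83.008$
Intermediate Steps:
$u = \frac{135}{2}$ ($u = \frac{1}{2} \cdot 135 = \frac{135}{2} \approx 67.5$)
$F{\left(C,m \right)} = 12$ ($F{\left(C,m \right)} = 9 - -3 = 9 + 3 = 12$)
$O{\left(S,v \right)} = - 78 v + 12 S$ ($O{\left(S,v \right)} = 12 S - 78 v = - 78 v + 12 S$)
$\sqrt{O{\left(u,\frac{1}{-63 - 203} \right)} + A{\left(-80 \right)}} = \sqrt{\left(- \frac{78}{-63 - 203} + 12 \cdot \frac{135}{2}\right) - 80 \left(4 - 80\right)} = \sqrt{\left(- \frac{78}{-266} + 810\right) - -6080} = \sqrt{\left(\left(-78\right) \left(- \frac{1}{266}\right) + 810\right) + 6080} = \sqrt{\left(\frac{39}{133} + 810\right) + 6080} = \sqrt{\frac{107769}{133} + 6080} = \sqrt{\frac{916409}{133}} = \frac{\sqrt{121882397}}{133}$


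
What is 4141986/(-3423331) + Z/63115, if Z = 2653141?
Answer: 8821158386281/216063536065 ≈ 40.827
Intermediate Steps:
4141986/(-3423331) + Z/63115 = 4141986/(-3423331) + 2653141/63115 = 4141986*(-1/3423331) + 2653141*(1/63115) = -4141986/3423331 + 2653141/63115 = 8821158386281/216063536065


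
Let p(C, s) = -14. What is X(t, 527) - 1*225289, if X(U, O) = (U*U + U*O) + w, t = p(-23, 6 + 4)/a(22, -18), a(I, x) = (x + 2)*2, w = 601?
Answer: -57461055/256 ≈ -2.2446e+5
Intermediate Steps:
a(I, x) = 4 + 2*x (a(I, x) = (2 + x)*2 = 4 + 2*x)
t = 7/16 (t = -14/(4 + 2*(-18)) = -14/(4 - 36) = -14/(-32) = -14*(-1/32) = 7/16 ≈ 0.43750)
X(U, O) = 601 + U**2 + O*U (X(U, O) = (U*U + U*O) + 601 = (U**2 + O*U) + 601 = 601 + U**2 + O*U)
X(t, 527) - 1*225289 = (601 + (7/16)**2 + 527*(7/16)) - 1*225289 = (601 + 49/256 + 3689/16) - 225289 = 212929/256 - 225289 = -57461055/256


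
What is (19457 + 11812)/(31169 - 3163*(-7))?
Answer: 10423/17770 ≈ 0.58655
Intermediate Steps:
(19457 + 11812)/(31169 - 3163*(-7)) = 31269/(31169 + 22141) = 31269/53310 = 31269*(1/53310) = 10423/17770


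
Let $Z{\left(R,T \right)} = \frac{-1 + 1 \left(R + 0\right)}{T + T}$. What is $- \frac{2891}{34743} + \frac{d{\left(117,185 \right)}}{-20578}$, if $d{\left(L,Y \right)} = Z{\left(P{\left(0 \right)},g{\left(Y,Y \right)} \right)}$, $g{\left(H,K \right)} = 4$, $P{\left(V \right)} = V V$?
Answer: $- \frac{475893241}{5719531632} \approx -0.083205$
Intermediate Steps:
$P{\left(V \right)} = V^{2}$
$Z{\left(R,T \right)} = \frac{-1 + R}{2 T}$ ($Z{\left(R,T \right)} = \frac{-1 + 1 R}{2 T} = \left(-1 + R\right) \frac{1}{2 T} = \frac{-1 + R}{2 T}$)
$d{\left(L,Y \right)} = - \frac{1}{8}$ ($d{\left(L,Y \right)} = \frac{-1 + 0^{2}}{2 \cdot 4} = \frac{1}{2} \cdot \frac{1}{4} \left(-1 + 0\right) = \frac{1}{2} \cdot \frac{1}{4} \left(-1\right) = - \frac{1}{8}$)
$- \frac{2891}{34743} + \frac{d{\left(117,185 \right)}}{-20578} = - \frac{2891}{34743} - \frac{1}{8 \left(-20578\right)} = \left(-2891\right) \frac{1}{34743} - - \frac{1}{164624} = - \frac{2891}{34743} + \frac{1}{164624} = - \frac{475893241}{5719531632}$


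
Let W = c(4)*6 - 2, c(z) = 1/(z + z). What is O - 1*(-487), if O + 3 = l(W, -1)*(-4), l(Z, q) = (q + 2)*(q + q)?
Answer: 492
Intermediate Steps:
c(z) = 1/(2*z)
W = -5/4 (W = ((1/2)/4)*6 - 2 = ((1/2)*(1/4))*6 - 2 = (1/8)*6 - 2 = 3/4 - 2 = -5/4 ≈ -1.2500)
l(Z, q) = 2*q*(2 + q) (l(Z, q) = (2 + q)*(2*q) = 2*q*(2 + q))
O = 5 (O = -3 + (2*(-1)*(2 - 1))*(-4) = -3 + (2*(-1)*1)*(-4) = -3 - 2*(-4) = -3 + 8 = 5)
O - 1*(-487) = 5 - 1*(-487) = 5 + 487 = 492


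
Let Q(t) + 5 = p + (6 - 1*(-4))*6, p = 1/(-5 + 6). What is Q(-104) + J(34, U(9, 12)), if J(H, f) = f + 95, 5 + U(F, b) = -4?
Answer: 142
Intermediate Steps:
U(F, b) = -9 (U(F, b) = -5 - 4 = -9)
p = 1 (p = 1/1 = 1)
Q(t) = 56 (Q(t) = -5 + (1 + (6 - 1*(-4))*6) = -5 + (1 + (6 + 4)*6) = -5 + (1 + 10*6) = -5 + (1 + 60) = -5 + 61 = 56)
J(H, f) = 95 + f
Q(-104) + J(34, U(9, 12)) = 56 + (95 - 9) = 56 + 86 = 142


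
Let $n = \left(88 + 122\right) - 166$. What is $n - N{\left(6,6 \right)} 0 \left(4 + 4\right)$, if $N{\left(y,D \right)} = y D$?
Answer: $44$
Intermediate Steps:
$N{\left(y,D \right)} = D y$
$n = 44$ ($n = 210 - 166 = 44$)
$n - N{\left(6,6 \right)} 0 \left(4 + 4\right) = 44 - 6 \cdot 6 \cdot 0 \left(4 + 4\right) = 44 - 36 \cdot 0 \cdot 8 = 44 - 0 \cdot 8 = 44 - 0 = 44 + 0 = 44$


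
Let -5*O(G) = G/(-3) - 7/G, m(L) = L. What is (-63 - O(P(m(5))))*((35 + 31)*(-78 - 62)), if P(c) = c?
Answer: 2938936/5 ≈ 5.8779e+5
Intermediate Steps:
O(G) = G/15 + 7/(5*G) (O(G) = -(G/(-3) - 7/G)/5 = -(G*(-⅓) - 7/G)/5 = -(-G/3 - 7/G)/5 = -(-7/G - G/3)/5 = G/15 + 7/(5*G))
(-63 - O(P(m(5))))*((35 + 31)*(-78 - 62)) = (-63 - (21 + 5²)/(15*5))*((35 + 31)*(-78 - 62)) = (-63 - (21 + 25)/(15*5))*(66*(-140)) = (-63 - 46/(15*5))*(-9240) = (-63 - 1*46/75)*(-9240) = (-63 - 46/75)*(-9240) = -4771/75*(-9240) = 2938936/5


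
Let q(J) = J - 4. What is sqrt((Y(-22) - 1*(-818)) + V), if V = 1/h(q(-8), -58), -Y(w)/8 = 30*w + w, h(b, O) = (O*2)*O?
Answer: sqrt(84422946)/116 ≈ 79.209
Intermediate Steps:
q(J) = -4 + J
h(b, O) = 2*O**2 (h(b, O) = (2*O)*O = 2*O**2)
Y(w) = -248*w (Y(w) = -8*(30*w + w) = -248*w)
V = 1/6728 (V = 1/(2*(-58)**2) = 1/(2*3364) = 1/6728 ≈ 0.00014863)
sqrt((Y(-22) - 1*(-818)) + V) = sqrt((-248*(-22) - 1*(-818)) + 1/6728) = sqrt((5456 + 818) + 1/6728) = sqrt(6274 + 1/6728) = sqrt(42211473/6728) = sqrt(84422946)/116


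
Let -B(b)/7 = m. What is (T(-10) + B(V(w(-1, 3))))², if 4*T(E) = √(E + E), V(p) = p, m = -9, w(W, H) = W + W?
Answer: (126 + I*√5)²/4 ≈ 3967.8 + 140.87*I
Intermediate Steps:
w(W, H) = 2*W
B(b) = 63 (B(b) = -7*(-9) = 63)
T(E) = √2*√E/4 (T(E) = √(E + E)/4 = √(2*E)/4 = (√2*√E)/4 = √2*√E/4)
(T(-10) + B(V(w(-1, 3))))² = (√2*√(-10)/4 + 63)² = (√2*(I*√10)/4 + 63)² = (I*√5/2 + 63)² = (63 + I*√5/2)²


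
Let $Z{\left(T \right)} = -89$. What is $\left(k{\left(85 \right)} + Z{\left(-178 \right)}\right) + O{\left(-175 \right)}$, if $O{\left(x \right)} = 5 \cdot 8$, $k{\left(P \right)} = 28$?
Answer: $-21$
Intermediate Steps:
$O{\left(x \right)} = 40$
$\left(k{\left(85 \right)} + Z{\left(-178 \right)}\right) + O{\left(-175 \right)} = \left(28 - 89\right) + 40 = -61 + 40 = -21$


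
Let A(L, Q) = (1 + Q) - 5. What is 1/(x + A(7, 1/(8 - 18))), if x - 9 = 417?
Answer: 10/4219 ≈ 0.0023702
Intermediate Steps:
x = 426 (x = 9 + 417 = 426)
A(L, Q) = -4 + Q
1/(x + A(7, 1/(8 - 18))) = 1/(426 + (-4 + 1/(8 - 18))) = 1/(426 + (-4 + 1/(-10))) = 1/(426 + (-4 - 1/10)) = 1/(426 - 41/10) = 1/(4219/10) = 10/4219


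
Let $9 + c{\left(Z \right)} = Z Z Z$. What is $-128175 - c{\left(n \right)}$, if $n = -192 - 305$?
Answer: $122635307$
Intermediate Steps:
$n = -497$
$c{\left(Z \right)} = -9 + Z^{3}$ ($c{\left(Z \right)} = -9 + Z Z Z = -9 + Z^{2} Z = -9 + Z^{3}$)
$-128175 - c{\left(n \right)} = -128175 - \left(-9 + \left(-497\right)^{3}\right) = -128175 - \left(-9 - 122763473\right) = -128175 - -122763482 = -128175 + 122763482 = 122635307$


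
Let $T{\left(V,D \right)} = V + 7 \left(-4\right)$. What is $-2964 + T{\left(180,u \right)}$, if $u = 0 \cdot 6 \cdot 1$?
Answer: $-2812$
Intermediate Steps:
$u = 0$ ($u = 0 \cdot 1 = 0$)
$T{\left(V,D \right)} = -28 + V$ ($T{\left(V,D \right)} = V - 28 = -28 + V$)
$-2964 + T{\left(180,u \right)} = -2964 + \left(-28 + 180\right) = -2964 + 152 = -2812$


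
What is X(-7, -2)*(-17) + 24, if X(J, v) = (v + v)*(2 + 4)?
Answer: 432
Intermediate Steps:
X(J, v) = 12*v (X(J, v) = (2*v)*6 = 12*v)
X(-7, -2)*(-17) + 24 = (12*(-2))*(-17) + 24 = -24*(-17) + 24 = 408 + 24 = 432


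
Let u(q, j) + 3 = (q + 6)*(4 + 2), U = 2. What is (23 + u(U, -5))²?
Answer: 4624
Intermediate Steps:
u(q, j) = 33 + 6*q (u(q, j) = -3 + (q + 6)*(4 + 2) = -3 + (6 + q)*6 = -3 + (36 + 6*q) = 33 + 6*q)
(23 + u(U, -5))² = (23 + (33 + 6*2))² = (23 + (33 + 12))² = (23 + 45)² = 68² = 4624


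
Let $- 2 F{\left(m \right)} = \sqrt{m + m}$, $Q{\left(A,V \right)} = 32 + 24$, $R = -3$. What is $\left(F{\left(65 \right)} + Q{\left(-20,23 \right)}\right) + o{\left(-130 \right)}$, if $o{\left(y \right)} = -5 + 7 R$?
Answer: $30 - \frac{\sqrt{130}}{2} \approx 24.299$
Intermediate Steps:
$Q{\left(A,V \right)} = 56$
$F{\left(m \right)} = - \frac{\sqrt{2} \sqrt{m}}{2}$ ($F{\left(m \right)} = - \frac{\sqrt{m + m}}{2} = - \frac{\sqrt{2 m}}{2} = - \frac{\sqrt{2} \sqrt{m}}{2}$)
$o{\left(y \right)} = -26$ ($o{\left(y \right)} = -5 + 7 \left(-3\right) = -5 - 21 = -26$)
$\left(F{\left(65 \right)} + Q{\left(-20,23 \right)}\right) + o{\left(-130 \right)} = \left(- \frac{\sqrt{2} \sqrt{65}}{2} + 56\right) - 26 = \left(- \frac{\sqrt{130}}{2} + 56\right) - 26 = \left(56 - \frac{\sqrt{130}}{2}\right) - 26 = 30 - \frac{\sqrt{130}}{2}$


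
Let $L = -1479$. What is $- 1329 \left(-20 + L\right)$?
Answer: $1992171$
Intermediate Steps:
$- 1329 \left(-20 + L\right) = - 1329 \left(-20 - 1479\right) = \left(-1329\right) \left(-1499\right) = 1992171$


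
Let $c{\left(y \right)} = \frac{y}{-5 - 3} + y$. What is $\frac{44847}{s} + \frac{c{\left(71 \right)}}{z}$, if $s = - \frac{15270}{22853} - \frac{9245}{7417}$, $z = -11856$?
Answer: $- \frac{720996522492614231}{30781360521600} \approx -23423.0$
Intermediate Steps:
$c{\left(y \right)} = \frac{7 y}{8}$ ($c{\left(y \right)} = \frac{y}{-8} + y = - \frac{y}{8} + y = \frac{7 y}{8}$)
$s = - \frac{324533575}{169500701}$ ($s = \left(-15270\right) \frac{1}{22853} - \frac{9245}{7417} = - \frac{15270}{22853} - \frac{9245}{7417} = - \frac{324533575}{169500701} \approx -1.9146$)
$\frac{44847}{s} + \frac{c{\left(71 \right)}}{z} = \frac{44847}{- \frac{324533575}{169500701}} + \frac{\frac{7}{8} \cdot 71}{-11856} = 44847 \left(- \frac{169500701}{324533575}\right) + \frac{497}{8} \left(- \frac{1}{11856}\right) = - \frac{7601597937747}{324533575} - \frac{497}{94848} = - \frac{720996522492614231}{30781360521600}$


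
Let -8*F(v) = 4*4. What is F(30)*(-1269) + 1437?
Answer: 3975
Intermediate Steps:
F(v) = -2 (F(v) = -4/2 = -⅛*16 = -2)
F(30)*(-1269) + 1437 = -2*(-1269) + 1437 = 2538 + 1437 = 3975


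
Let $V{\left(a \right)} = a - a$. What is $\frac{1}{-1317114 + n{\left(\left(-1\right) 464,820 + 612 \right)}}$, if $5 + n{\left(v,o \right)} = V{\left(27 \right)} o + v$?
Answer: $- \frac{1}{1317583} \approx -7.5897 \cdot 10^{-7}$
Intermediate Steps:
$V{\left(a \right)} = 0$
$n{\left(v,o \right)} = -5 + v$ ($n{\left(v,o \right)} = -5 + \left(0 o + v\right) = -5 + \left(0 + v\right) = -5 + v$)
$\frac{1}{-1317114 + n{\left(\left(-1\right) 464,820 + 612 \right)}} = \frac{1}{-1317114 - 469} = \frac{1}{-1317583} = - \frac{1}{1317583}$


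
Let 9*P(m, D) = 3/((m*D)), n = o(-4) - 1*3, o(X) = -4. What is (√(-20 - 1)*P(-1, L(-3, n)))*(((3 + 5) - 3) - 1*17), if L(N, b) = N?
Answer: -4*I*√21/3 ≈ -6.1101*I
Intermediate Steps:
n = -7 (n = -4 - 1*3 = -4 - 3 = -7)
P(m, D) = 1/(3*D*m) (P(m, D) = (3/((m*D)))/9 = (3/((D*m)))/9 = (3*(1/(D*m)))/9 = (3/(D*m))/9 = 1/(3*D*m))
(√(-20 - 1)*P(-1, L(-3, n)))*(((3 + 5) - 3) - 1*17) = (√(-20 - 1)*((⅓)/(-3*(-1))))*(((3 + 5) - 3) - 1*17) = (√(-21)*((⅓)*(-⅓)*(-1)))*((8 - 3) - 17) = ((I*√21)*(⅑))*(5 - 17) = (I*√21/9)*(-12) = -4*I*√21/3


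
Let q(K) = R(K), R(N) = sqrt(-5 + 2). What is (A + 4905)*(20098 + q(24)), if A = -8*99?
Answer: 82663074 + 4113*I*sqrt(3) ≈ 8.2663e+7 + 7123.9*I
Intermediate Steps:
A = -792
R(N) = I*sqrt(3) (R(N) = sqrt(-3) = I*sqrt(3))
q(K) = I*sqrt(3)
(A + 4905)*(20098 + q(24)) = (-792 + 4905)*(20098 + I*sqrt(3)) = 4113*(20098 + I*sqrt(3)) = 82663074 + 4113*I*sqrt(3)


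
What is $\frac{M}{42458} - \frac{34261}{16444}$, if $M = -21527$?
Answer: $- \frac{904321763}{349089676} \approx -2.5905$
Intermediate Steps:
$\frac{M}{42458} - \frac{34261}{16444} = - \frac{21527}{42458} - \frac{34261}{16444} = - \frac{904321763}{349089676}$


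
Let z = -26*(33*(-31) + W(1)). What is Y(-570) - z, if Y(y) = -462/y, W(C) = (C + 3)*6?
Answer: -2467453/95 ≈ -25973.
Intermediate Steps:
W(C) = 18 + 6*C (W(C) = (3 + C)*6 = 18 + 6*C)
z = 25974 (z = -26*(33*(-31) + (18 + 6*1)) = -26*(-1023 + (18 + 6)) = -26*(-1023 + 24) = -26*(-999) = 25974)
Y(-570) - z = -462/(-570) - 1*25974 = -462*(-1/570) - 25974 = 77/95 - 25974 = -2467453/95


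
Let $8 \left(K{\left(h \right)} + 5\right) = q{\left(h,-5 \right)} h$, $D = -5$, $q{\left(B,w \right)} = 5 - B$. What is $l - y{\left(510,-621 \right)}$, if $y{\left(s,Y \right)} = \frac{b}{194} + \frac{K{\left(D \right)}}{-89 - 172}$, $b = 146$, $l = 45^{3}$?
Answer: $\frac{1025329547}{11252} \approx 91124.0$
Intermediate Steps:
$l = 91125$
$K{\left(h \right)} = -5 + \frac{h \left(5 - h\right)}{8}$ ($K{\left(h \right)} = -5 + \frac{\left(5 - h\right) h}{8} = -5 + \frac{h \left(5 - h\right)}{8}$)
$y{\left(s,Y \right)} = \frac{8953}{11252}$ ($y{\left(s,Y \right)} = \frac{146}{194} + \frac{-5 - - \frac{5 \left(-5 - 5\right)}{8}}{-89 - 172} = 146 \cdot \frac{1}{194} + \frac{-5 - \left(- \frac{5}{8}\right) \left(-10\right)}{-89 - 172} = \frac{73}{97} + \frac{-5 - \frac{25}{4}}{-261} = \frac{73}{97} - - \frac{5}{116} = \frac{73}{97} + \frac{5}{116} = \frac{8953}{11252}$)
$l - y{\left(510,-621 \right)} = 91125 - \frac{8953}{11252} = \frac{1025329547}{11252}$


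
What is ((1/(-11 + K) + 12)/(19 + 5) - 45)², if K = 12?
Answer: 1138489/576 ≈ 1976.5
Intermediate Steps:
((1/(-11 + K) + 12)/(19 + 5) - 45)² = ((1/(-11 + 12) + 12)/(19 + 5) - 45)² = ((1/1 + 12)/24 - 45)² = ((1 + 12)*(1/24) - 45)² = (13*(1/24) - 45)² = (13/24 - 45)² = (-1067/24)² = 1138489/576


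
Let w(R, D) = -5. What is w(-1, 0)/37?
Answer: -5/37 ≈ -0.13514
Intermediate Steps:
w(-1, 0)/37 = -5/37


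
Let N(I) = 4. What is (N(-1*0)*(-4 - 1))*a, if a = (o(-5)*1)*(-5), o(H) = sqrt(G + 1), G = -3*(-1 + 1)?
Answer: 100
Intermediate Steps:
G = 0 (G = -3*0 = 0)
o(H) = 1 (o(H) = sqrt(0 + 1) = sqrt(1) = 1)
a = -5 (a = (1*1)*(-5) = 1*(-5) = -5)
(N(-1*0)*(-4 - 1))*a = (4*(-4 - 1))*(-5) = (4*(-5))*(-5) = -20*(-5) = 100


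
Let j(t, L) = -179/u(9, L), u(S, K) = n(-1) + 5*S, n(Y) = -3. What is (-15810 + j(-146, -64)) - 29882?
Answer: -1919243/42 ≈ -45696.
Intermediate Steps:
u(S, K) = -3 + 5*S
j(t, L) = -179/42 (j(t, L) = -179/(-3 + 5*9) = -179/(-3 + 45) = -179/42)
(-15810 + j(-146, -64)) - 29882 = (-15810 - 179/42) - 29882 = -664199/42 - 29882 = -1919243/42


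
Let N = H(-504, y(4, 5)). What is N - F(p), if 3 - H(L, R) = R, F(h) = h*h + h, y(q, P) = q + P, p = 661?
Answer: -437588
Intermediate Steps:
y(q, P) = P + q
F(h) = h + h² (F(h) = h² + h = h + h²)
H(L, R) = 3 - R
N = -6 (N = 3 - (5 + 4) = 3 - 1*9 = 3 - 9 = -6)
N - F(p) = -6 - 661*(1 + 661) = -6 - 661*662 = -6 - 1*437582 = -6 - 437582 = -437588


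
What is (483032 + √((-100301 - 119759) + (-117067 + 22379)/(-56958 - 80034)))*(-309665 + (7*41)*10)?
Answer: -148191802440 - 102265*I*√4033018370181/1427 ≈ -1.4819e+11 - 1.4392e+8*I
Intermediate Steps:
(483032 + √((-100301 - 119759) + (-117067 + 22379)/(-56958 - 80034)))*(-309665 + (7*41)*10) = (483032 + √(-220060 - 94688/(-136992)))*(-309665 + 287*10) = (483032 + √(-220060 - 94688*(-1/136992)))*(-309665 + 2870) = (483032 + √(-220060 + 2959/4281))*(-306795) = (483032 + √(-942073901/4281))*(-306795) = (483032 + I*√4033018370181/4281)*(-306795) = -148191802440 - 102265*I*√4033018370181/1427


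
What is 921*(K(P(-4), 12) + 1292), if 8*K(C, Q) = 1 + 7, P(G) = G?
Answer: 1190853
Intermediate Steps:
K(C, Q) = 1 (K(C, Q) = (1 + 7)/8 = (1/8)*8 = 1)
921*(K(P(-4), 12) + 1292) = 921*(1 + 1292) = 921*1293 = 1190853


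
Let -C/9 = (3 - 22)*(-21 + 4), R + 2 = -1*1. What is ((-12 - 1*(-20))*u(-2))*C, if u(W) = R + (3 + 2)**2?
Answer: -511632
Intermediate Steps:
R = -3 (R = -2 - 1*1 = -2 - 1 = -3)
C = -2907 (C = -9*(3 - 22)*(-21 + 4) = -(-171)*(-17) = -9*323 = -2907)
u(W) = 22 (u(W) = -3 + (3 + 2)**2 = -3 + 5**2 = -3 + 25 = 22)
((-12 - 1*(-20))*u(-2))*C = ((-12 - 1*(-20))*22)*(-2907) = ((-12 + 20)*22)*(-2907) = (8*22)*(-2907) = 176*(-2907) = -511632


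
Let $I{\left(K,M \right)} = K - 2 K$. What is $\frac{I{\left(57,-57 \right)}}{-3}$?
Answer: $19$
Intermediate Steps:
$I{\left(K,M \right)} = - K$
$\frac{I{\left(57,-57 \right)}}{-3} = \frac{\left(-1\right) 57}{-3} = \left(-57\right) \left(- \frac{1}{3}\right) = 19$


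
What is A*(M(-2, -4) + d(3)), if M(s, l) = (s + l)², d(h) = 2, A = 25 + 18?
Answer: 1634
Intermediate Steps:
A = 43
M(s, l) = (l + s)²
A*(M(-2, -4) + d(3)) = 43*((-4 - 2)² + 2) = 43*((-6)² + 2) = 43*(36 + 2) = 43*38 = 1634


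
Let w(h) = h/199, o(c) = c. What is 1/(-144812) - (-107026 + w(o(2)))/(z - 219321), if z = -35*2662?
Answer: -3084293069373/9005236891708 ≈ -0.34250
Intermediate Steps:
z = -93170
w(h) = h/199 (w(h) = h*(1/199) = h/199)
1/(-144812) - (-107026 + w(o(2)))/(z - 219321) = 1/(-144812) - (-107026 + (1/199)*2)/(-93170 - 219321) = -1/144812 - (-107026 + 2/199)/(-312491) = -1/144812 - (-21298172)*(-1)/(199*312491) = -1/144812 - 1*21298172/62185709 = -1/144812 - 21298172/62185709 = -3084293069373/9005236891708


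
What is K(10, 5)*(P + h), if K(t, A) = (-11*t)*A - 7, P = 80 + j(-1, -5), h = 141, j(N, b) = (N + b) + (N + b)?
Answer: -116413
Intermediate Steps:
j(N, b) = 2*N + 2*b
P = 68 (P = 80 + (2*(-1) + 2*(-5)) = 80 + (-2 - 10) = 80 - 12 = 68)
K(t, A) = -7 - 11*A*t (K(t, A) = -11*A*t - 7 = -7 - 11*A*t)
K(10, 5)*(P + h) = (-7 - 11*5*10)*(68 + 141) = (-7 - 550)*209 = -557*209 = -116413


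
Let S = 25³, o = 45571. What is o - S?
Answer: 29946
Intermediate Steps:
S = 15625
o - S = 45571 - 1*15625 = 45571 - 15625 = 29946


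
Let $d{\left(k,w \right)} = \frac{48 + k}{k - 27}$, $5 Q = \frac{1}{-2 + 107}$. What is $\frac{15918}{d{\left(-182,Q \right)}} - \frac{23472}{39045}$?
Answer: $\frac{21649030257}{872005} \approx 24827.0$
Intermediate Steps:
$Q = \frac{1}{525}$ ($Q = \frac{1}{5 \left(-2 + 107\right)} = \frac{1}{5 \cdot 105} = \frac{1}{5} \cdot \frac{1}{105} = \frac{1}{525} \approx 0.0019048$)
$d{\left(k,w \right)} = \frac{48 + k}{-27 + k}$
$\frac{15918}{d{\left(-182,Q \right)}} - \frac{23472}{39045} = \frac{15918}{\frac{1}{-27 - 182} \left(48 - 182\right)} - \frac{23472}{39045} = \frac{15918}{\frac{1}{-209} \left(-134\right)} - \frac{7824}{13015} = \frac{15918}{\left(- \frac{1}{209}\right) \left(-134\right)} - \frac{7824}{13015} = \frac{15918}{\frac{134}{209}} - \frac{7824}{13015} = 15918 \cdot \frac{209}{134} - \frac{7824}{13015} = \frac{1663431}{67} - \frac{7824}{13015} = \frac{21649030257}{872005}$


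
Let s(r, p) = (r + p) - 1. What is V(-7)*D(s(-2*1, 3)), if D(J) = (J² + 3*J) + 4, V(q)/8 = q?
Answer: -224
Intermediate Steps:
s(r, p) = -1 + p + r (s(r, p) = (p + r) - 1 = -1 + p + r)
V(q) = 8*q
D(J) = 4 + J² + 3*J
V(-7)*D(s(-2*1, 3)) = (8*(-7))*(4 + (-1 + 3 - 2*1)² + 3*(-1 + 3 - 2*1)) = -56*(4 + (-1 + 3 - 2)² + 3*(-1 + 3 - 2)) = -56*(4 + 0² + 3*0) = -56*(4 + 0 + 0) = -56*4 = -224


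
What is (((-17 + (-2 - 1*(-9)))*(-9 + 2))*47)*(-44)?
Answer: -144760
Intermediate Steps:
(((-17 + (-2 - 1*(-9)))*(-9 + 2))*47)*(-44) = (((-17 + (-2 + 9))*(-7))*47)*(-44) = (((-17 + 7)*(-7))*47)*(-44) = (-10*(-7)*47)*(-44) = (70*47)*(-44) = 3290*(-44) = -144760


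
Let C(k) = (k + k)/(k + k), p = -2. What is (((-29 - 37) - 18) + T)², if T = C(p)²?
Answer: 6889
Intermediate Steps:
C(k) = 1 (C(k) = (2*k)/((2*k)) = (2*k)*(1/(2*k)) = 1)
T = 1 (T = 1² = 1)
(((-29 - 37) - 18) + T)² = (((-29 - 37) - 18) + 1)² = ((-66 - 18) + 1)² = (-84 + 1)² = (-83)² = 6889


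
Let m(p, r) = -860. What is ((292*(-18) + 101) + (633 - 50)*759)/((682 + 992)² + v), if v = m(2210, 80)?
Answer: 218671/1400708 ≈ 0.15611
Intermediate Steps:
v = -860
((292*(-18) + 101) + (633 - 50)*759)/((682 + 992)² + v) = ((292*(-18) + 101) + (633 - 50)*759)/((682 + 992)² - 860) = ((-5256 + 101) + 583*759)/(1674² - 860) = (-5155 + 442497)/(2802276 - 860) = 437342/2801416 = 437342*(1/2801416) = 218671/1400708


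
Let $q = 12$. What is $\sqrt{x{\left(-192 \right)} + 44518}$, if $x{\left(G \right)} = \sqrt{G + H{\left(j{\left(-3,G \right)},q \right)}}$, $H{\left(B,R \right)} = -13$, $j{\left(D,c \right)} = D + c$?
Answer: $\sqrt{44518 + i \sqrt{205}} \approx 210.99 + 0.0339 i$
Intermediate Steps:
$x{\left(G \right)} = \sqrt{-13 + G}$ ($x{\left(G \right)} = \sqrt{G - 13} = \sqrt{-13 + G}$)
$\sqrt{x{\left(-192 \right)} + 44518} = \sqrt{\sqrt{-13 - 192} + 44518} = \sqrt{\sqrt{-205} + 44518} = \sqrt{i \sqrt{205} + 44518} = \sqrt{44518 + i \sqrt{205}}$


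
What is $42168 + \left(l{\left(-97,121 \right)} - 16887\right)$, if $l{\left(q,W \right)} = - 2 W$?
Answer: $25039$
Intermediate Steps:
$42168 + \left(l{\left(-97,121 \right)} - 16887\right) = 42168 - 17129 = 25039$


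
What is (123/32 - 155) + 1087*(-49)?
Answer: -1709253/32 ≈ -53414.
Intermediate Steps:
(123/32 - 155) + 1087*(-49) = (123*(1/32) - 155) - 53263 = (123/32 - 155) - 53263 = -4837/32 - 53263 = -1709253/32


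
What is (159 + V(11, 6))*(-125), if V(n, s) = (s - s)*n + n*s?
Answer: -28125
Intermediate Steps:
V(n, s) = n*s (V(n, s) = 0*n + n*s = 0 + n*s = n*s)
(159 + V(11, 6))*(-125) = (159 + 11*6)*(-125) = (159 + 66)*(-125) = 225*(-125) = -28125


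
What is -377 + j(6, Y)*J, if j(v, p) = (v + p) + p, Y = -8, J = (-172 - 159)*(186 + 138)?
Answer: 1072063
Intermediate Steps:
J = -107244 (J = -331*324 = -107244)
j(v, p) = v + 2*p (j(v, p) = (p + v) + p = v + 2*p)
-377 + j(6, Y)*J = -377 + (6 + 2*(-8))*(-107244) = -377 + (6 - 16)*(-107244) = -377 - 10*(-107244) = -377 + 1072440 = 1072063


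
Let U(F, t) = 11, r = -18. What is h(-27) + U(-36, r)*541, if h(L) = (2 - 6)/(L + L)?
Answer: 160679/27 ≈ 5951.1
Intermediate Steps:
h(L) = -2/L (h(L) = -4*1/(2*L) = -2/L)
h(-27) + U(-36, r)*541 = -2/(-27) + 11*541 = -2*(-1/27) + 5951 = 2/27 + 5951 = 160679/27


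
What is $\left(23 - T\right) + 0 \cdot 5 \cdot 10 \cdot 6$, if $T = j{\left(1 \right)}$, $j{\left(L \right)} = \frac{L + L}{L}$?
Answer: $21$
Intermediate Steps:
$j{\left(L \right)} = 2$ ($j{\left(L \right)} = \frac{2 L}{L} = 2$)
$T = 2$
$\left(23 - T\right) + 0 \cdot 5 \cdot 10 \cdot 6 = \left(23 - 2\right) + 0 \cdot 5 \cdot 10 \cdot 6 = \left(23 - 2\right) + 0 \cdot 60 = 21 + 0 = 21$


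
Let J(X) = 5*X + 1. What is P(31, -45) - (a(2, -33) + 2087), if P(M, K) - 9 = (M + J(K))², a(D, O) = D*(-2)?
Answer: 35175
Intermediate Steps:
a(D, O) = -2*D
J(X) = 1 + 5*X
P(M, K) = 9 + (1 + M + 5*K)² (P(M, K) = 9 + (M + (1 + 5*K))² = 9 + (1 + M + 5*K)²)
P(31, -45) - (a(2, -33) + 2087) = (9 + (1 + 31 + 5*(-45))²) - (-2*2 + 2087) = (9 + (1 + 31 - 225)²) - (-4 + 2087) = (9 + (-193)²) - 1*2083 = (9 + 37249) - 2083 = 37258 - 2083 = 35175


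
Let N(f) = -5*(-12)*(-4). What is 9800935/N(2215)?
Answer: -1960187/48 ≈ -40837.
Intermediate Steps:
N(f) = -240 (N(f) = 60*(-4) = -240)
9800935/N(2215) = 9800935/(-240) = 9800935*(-1/240) = -1960187/48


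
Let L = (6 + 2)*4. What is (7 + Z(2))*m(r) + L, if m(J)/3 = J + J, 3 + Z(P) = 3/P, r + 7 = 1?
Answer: -166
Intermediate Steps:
r = -6 (r = -7 + 1 = -6)
Z(P) = -3 + 3/P
m(J) = 6*J (m(J) = 3*(J + J) = 3*(2*J) = 6*J)
L = 32 (L = 8*4 = 32)
(7 + Z(2))*m(r) + L = (7 + (-3 + 3/2))*(6*(-6)) + 32 = (7 + (-3 + 3*(1/2)))*(-36) + 32 = (7 + (-3 + 3/2))*(-36) + 32 = (7 - 3/2)*(-36) + 32 = (11/2)*(-36) + 32 = -198 + 32 = -166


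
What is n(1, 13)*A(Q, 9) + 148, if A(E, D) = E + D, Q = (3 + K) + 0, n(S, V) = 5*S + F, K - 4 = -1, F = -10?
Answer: 73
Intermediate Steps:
K = 3 (K = 4 - 1 = 3)
n(S, V) = -10 + 5*S (n(S, V) = 5*S - 10 = -10 + 5*S)
Q = 6 (Q = (3 + 3) + 0 = 6 + 0 = 6)
A(E, D) = D + E
n(1, 13)*A(Q, 9) + 148 = (-10 + 5*1)*(9 + 6) + 148 = (-10 + 5)*15 + 148 = -5*15 + 148 = -75 + 148 = 73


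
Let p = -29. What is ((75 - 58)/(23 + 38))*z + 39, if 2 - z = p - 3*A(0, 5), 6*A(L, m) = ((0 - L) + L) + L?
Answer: 2906/61 ≈ 47.639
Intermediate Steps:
A(L, m) = L/6 (A(L, m) = (((0 - L) + L) + L)/6 = ((-L + L) + L)/6 = (0 + L)/6 = L/6)
z = 31 (z = 2 - (-29 - 3*(⅙)*0) = 2 - (-29 - 3*0) = 2 - (-29 - 1*0) = 2 - (-29 + 0) = 2 - 1*(-29) = 2 + 29 = 31)
((75 - 58)/(23 + 38))*z + 39 = ((75 - 58)/(23 + 38))*31 + 39 = (17/61)*31 + 39 = 527/61 + 39 = 2906/61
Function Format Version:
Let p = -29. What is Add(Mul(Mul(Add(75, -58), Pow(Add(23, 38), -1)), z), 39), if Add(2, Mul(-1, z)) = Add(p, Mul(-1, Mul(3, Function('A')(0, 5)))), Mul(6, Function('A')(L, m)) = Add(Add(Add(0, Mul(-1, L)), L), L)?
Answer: Rational(2906, 61) ≈ 47.639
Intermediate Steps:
Function('A')(L, m) = Mul(Rational(1, 6), L) (Function('A')(L, m) = Mul(Rational(1, 6), Add(Add(Add(0, Mul(-1, L)), L), L)) = Mul(Rational(1, 6), Add(Add(Mul(-1, L), L), L)) = Mul(Rational(1, 6), Add(0, L)) = Mul(Rational(1, 6), L))
z = 31 (z = Add(2, Mul(-1, Add(-29, Mul(-1, Mul(3, Mul(Rational(1, 6), 0)))))) = Add(2, Mul(-1, Add(-29, Mul(-1, Mul(3, 0))))) = Add(2, Mul(-1, Add(-29, Mul(-1, 0)))) = Add(2, Mul(-1, Add(-29, 0))) = Add(2, Mul(-1, -29)) = Add(2, 29) = 31)
Add(Mul(Mul(Add(75, -58), Pow(Add(23, 38), -1)), z), 39) = Add(Mul(Mul(Add(75, -58), Pow(Add(23, 38), -1)), 31), 39) = Add(Mul(Mul(17, Pow(61, -1)), 31), 39) = Add(Mul(Mul(17, Rational(1, 61)), 31), 39) = Add(Mul(Rational(17, 61), 31), 39) = Add(Rational(527, 61), 39) = Rational(2906, 61)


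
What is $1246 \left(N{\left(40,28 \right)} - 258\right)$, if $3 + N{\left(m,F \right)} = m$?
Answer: $-275366$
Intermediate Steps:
$N{\left(m,F \right)} = -3 + m$
$1246 \left(N{\left(40,28 \right)} - 258\right) = 1246 \left(\left(-3 + 40\right) - 258\right) = 1246 \left(37 - 258\right) = 1246 \left(-221\right) = -275366$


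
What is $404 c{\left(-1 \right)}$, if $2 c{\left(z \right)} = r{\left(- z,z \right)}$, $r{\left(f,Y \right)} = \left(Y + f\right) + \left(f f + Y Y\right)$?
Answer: $404$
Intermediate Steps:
$r{\left(f,Y \right)} = Y + f + Y^{2} + f^{2}$ ($r{\left(f,Y \right)} = \left(Y + f\right) + \left(f^{2} + Y^{2}\right) = \left(Y + f\right) + \left(Y^{2} + f^{2}\right) = Y + f + Y^{2} + f^{2}$)
$c{\left(z \right)} = z^{2}$ ($c{\left(z \right)} = \frac{z - z + z^{2} + \left(- z\right)^{2}}{2} = \frac{z - z + z^{2} + z^{2}}{2} = \frac{2 z^{2}}{2} = z^{2}$)
$404 c{\left(-1 \right)} = 404 \left(-1\right)^{2} = 404 \cdot 1 = 404$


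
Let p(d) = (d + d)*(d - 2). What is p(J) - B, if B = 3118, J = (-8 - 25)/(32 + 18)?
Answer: -3893111/1250 ≈ -3114.5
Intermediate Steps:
J = -33/50 ≈ -0.66000
p(d) = 2*d*(-2 + d) (p(d) = (2*d)*(-2 + d) = 2*d*(-2 + d))
p(J) - B = 2*(-33/50)*(-2 - 33/50) - 1*3118 = 2*(-33/50)*(-133/50) - 3118 = 4389/1250 - 3118 = -3893111/1250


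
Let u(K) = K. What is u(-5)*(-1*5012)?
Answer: 25060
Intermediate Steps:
u(-5)*(-1*5012) = -(-5)*5012 = -5*(-5012) = 25060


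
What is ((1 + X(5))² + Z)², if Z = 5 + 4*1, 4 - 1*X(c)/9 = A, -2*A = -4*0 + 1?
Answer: 47955625/16 ≈ 2.9972e+6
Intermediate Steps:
A = -½ (A = -(-4*0 + 1)/2 = -(0 + 1)/2 = -½*1 = -½ ≈ -0.50000)
X(c) = 81/2 (X(c) = 36 - 9*(-½) = 36 + 9/2 = 81/2)
Z = 9 (Z = 5 + 4 = 9)
((1 + X(5))² + Z)² = ((1 + 81/2)² + 9)² = ((83/2)² + 9)² = (6889/4 + 9)² = (6925/4)² = 47955625/16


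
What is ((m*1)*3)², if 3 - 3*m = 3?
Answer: 0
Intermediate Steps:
m = 0 (m = 1 - ⅓*3 = 1 - 1 = 0)
((m*1)*3)² = ((0*1)*3)² = (0*3)² = 0² = 0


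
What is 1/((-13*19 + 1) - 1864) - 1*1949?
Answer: -4112391/2110 ≈ -1949.0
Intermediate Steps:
1/((-13*19 + 1) - 1864) - 1*1949 = 1/((-247 + 1) - 1864) - 1949 = 1/(-246 - 1864) - 1949 = 1/(-2110) - 1949 = -1/2110 - 1949 = -4112391/2110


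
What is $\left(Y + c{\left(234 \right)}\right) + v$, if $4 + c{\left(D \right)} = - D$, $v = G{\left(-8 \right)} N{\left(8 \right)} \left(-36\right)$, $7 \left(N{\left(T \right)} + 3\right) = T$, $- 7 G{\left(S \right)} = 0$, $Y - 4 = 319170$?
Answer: $318936$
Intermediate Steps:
$Y = 319174$ ($Y = 4 + 319170 = 319174$)
$G{\left(S \right)} = 0$ ($G{\left(S \right)} = \left(- \frac{1}{7}\right) 0 = 0$)
$N{\left(T \right)} = -3 + \frac{T}{7}$
$v = 0$ ($v = 0 \left(-3 + \frac{1}{7} \cdot 8\right) \left(-36\right) = 0 \left(-3 + \frac{8}{7}\right) \left(-36\right) = 0 \left(- \frac{13}{7}\right) \left(-36\right) = 0 \left(-36\right) = 0$)
$c{\left(D \right)} = -4 - D$
$\left(Y + c{\left(234 \right)}\right) + v = \left(319174 - 238\right) + 0 = 318936 + 0 = 318936$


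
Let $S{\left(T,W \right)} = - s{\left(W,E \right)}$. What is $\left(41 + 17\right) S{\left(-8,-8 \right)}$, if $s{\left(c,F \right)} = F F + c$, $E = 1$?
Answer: $406$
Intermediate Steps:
$s{\left(c,F \right)} = c + F^{2}$ ($s{\left(c,F \right)} = F^{2} + c = c + F^{2}$)
$S{\left(T,W \right)} = -1 - W$ ($S{\left(T,W \right)} = - (W + 1^{2}) = - (W + 1) = - (1 + W) = -1 - W$)
$\left(41 + 17\right) S{\left(-8,-8 \right)} = \left(41 + 17\right) \left(-1 - -8\right) = 58 \left(-1 + 8\right) = 58 \cdot 7 = 406$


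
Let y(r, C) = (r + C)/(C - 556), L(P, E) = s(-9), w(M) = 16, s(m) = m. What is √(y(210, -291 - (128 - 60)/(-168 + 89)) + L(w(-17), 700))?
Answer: I*√39791090530/66845 ≈ 2.9842*I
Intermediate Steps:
L(P, E) = -9
y(r, C) = (C + r)/(-556 + C)
√(y(210, -291 - (128 - 60)/(-168 + 89)) + L(w(-17), 700)) = √(((-291 - (128 - 60)/(-168 + 89)) + 210)/(-556 + (-291 - (128 - 60)/(-168 + 89))) - 9) = √(((-291 - 68/(-79)) + 210)/(-556 + (-291 - 68/(-79))) - 9) = √(((-291 - 68*(-1)/79) + 210)/(-556 + (-291 - 68*(-1)/79)) - 9) = √(((-291 - 1*(-68/79)) + 210)/(-556 + (-291 - 1*(-68/79))) - 9) = √(((-291 + 68/79) + 210)/(-556 + (-291 + 68/79)) - 9) = √((-22921/79 + 210)/(-556 - 22921/79) - 9) = √(-6331/79/(-66845/79) - 9) = √(-79/66845*(-6331/79) - 9) = √(6331/66845 - 9) = √(-595274/66845) = I*√39791090530/66845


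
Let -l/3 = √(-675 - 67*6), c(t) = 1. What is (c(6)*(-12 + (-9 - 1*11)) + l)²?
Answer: -8669 + 192*I*√1077 ≈ -8669.0 + 6301.0*I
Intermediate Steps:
l = -3*I*√1077 (l = -3*√(-675 - 67*6) = -3*√(-675 - 402) = -3*I*√1077 ≈ -98.453*I)
(c(6)*(-12 + (-9 - 1*11)) + l)² = (1*(-12 + (-9 - 1*11)) - 3*I*√1077)² = (1*(-12 + (-9 - 11)) - 3*I*√1077)² = (1*(-12 - 20) - 3*I*√1077)² = (1*(-32) - 3*I*√1077)² = (-32 - 3*I*√1077)²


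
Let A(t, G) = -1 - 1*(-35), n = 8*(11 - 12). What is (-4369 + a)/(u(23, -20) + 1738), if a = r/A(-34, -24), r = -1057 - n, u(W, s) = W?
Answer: -49865/19958 ≈ -2.4985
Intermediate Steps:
n = -8 (n = 8*(-1) = -8)
r = -1049 (r = -1057 - 1*(-8) = -1057 + 8 = -1049)
A(t, G) = 34 (A(t, G) = -1 + 35 = 34)
a = -1049/34 ≈ -30.853
(-4369 + a)/(u(23, -20) + 1738) = (-4369 - 1049/34)/(23 + 1738) = -149595/34/1761 = -149595/34*1/1761 = -49865/19958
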